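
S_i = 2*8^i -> [2, 16, 128, 1024, 8192]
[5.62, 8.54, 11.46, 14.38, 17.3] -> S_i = 5.62 + 2.92*i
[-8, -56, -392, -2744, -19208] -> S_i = -8*7^i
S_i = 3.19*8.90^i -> [3.19, 28.39, 252.68, 2248.85, 20014.77]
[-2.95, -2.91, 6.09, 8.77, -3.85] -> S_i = Random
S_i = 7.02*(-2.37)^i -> [7.02, -16.64, 39.43, -93.45, 221.48]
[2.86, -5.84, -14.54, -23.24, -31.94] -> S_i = 2.86 + -8.70*i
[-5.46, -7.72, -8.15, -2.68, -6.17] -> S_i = Random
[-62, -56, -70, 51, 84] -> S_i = Random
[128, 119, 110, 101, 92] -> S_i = 128 + -9*i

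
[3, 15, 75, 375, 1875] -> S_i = 3*5^i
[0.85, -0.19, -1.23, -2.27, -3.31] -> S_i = 0.85 + -1.04*i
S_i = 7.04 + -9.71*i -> [7.04, -2.67, -12.38, -22.09, -31.8]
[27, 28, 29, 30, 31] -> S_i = 27 + 1*i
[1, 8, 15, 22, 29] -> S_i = 1 + 7*i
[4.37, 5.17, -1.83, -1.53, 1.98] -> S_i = Random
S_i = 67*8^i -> [67, 536, 4288, 34304, 274432]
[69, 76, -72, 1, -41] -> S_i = Random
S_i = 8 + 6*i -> [8, 14, 20, 26, 32]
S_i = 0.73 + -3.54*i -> [0.73, -2.81, -6.35, -9.89, -13.43]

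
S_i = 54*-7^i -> [54, -378, 2646, -18522, 129654]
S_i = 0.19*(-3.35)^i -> [0.19, -0.64, 2.13, -7.14, 23.93]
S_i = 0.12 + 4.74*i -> [0.12, 4.86, 9.6, 14.34, 19.08]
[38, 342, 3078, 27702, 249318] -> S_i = 38*9^i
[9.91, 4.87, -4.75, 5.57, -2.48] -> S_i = Random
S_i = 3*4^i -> [3, 12, 48, 192, 768]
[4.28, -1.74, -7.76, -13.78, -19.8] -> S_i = 4.28 + -6.02*i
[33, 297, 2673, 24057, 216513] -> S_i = 33*9^i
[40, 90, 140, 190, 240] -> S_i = 40 + 50*i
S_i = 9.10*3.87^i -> [9.1, 35.22, 136.29, 527.44, 2041.2]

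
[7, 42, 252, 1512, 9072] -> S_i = 7*6^i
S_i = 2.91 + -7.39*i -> [2.91, -4.48, -11.87, -19.26, -26.65]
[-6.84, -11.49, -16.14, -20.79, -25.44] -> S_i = -6.84 + -4.65*i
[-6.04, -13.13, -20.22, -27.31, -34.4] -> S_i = -6.04 + -7.09*i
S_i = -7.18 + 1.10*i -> [-7.18, -6.08, -4.98, -3.88, -2.78]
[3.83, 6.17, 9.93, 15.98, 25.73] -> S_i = 3.83*1.61^i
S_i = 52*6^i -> [52, 312, 1872, 11232, 67392]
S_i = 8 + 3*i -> [8, 11, 14, 17, 20]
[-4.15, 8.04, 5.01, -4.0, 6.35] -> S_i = Random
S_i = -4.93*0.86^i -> [-4.93, -4.24, -3.65, -3.14, -2.7]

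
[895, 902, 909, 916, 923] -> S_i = 895 + 7*i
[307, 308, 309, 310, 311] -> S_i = 307 + 1*i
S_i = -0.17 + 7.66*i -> [-0.17, 7.49, 15.15, 22.81, 30.47]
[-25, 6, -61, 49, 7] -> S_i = Random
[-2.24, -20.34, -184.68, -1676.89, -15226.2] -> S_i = -2.24*9.08^i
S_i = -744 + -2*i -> [-744, -746, -748, -750, -752]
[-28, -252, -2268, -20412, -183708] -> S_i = -28*9^i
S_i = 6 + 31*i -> [6, 37, 68, 99, 130]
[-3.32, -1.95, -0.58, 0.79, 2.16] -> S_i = -3.32 + 1.37*i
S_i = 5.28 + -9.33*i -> [5.28, -4.05, -13.38, -22.71, -32.04]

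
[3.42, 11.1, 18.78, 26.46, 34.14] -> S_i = 3.42 + 7.68*i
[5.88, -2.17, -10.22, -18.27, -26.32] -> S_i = 5.88 + -8.05*i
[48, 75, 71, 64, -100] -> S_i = Random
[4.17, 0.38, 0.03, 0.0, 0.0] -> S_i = 4.17*0.09^i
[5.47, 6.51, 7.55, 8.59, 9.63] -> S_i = 5.47 + 1.04*i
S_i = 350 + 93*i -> [350, 443, 536, 629, 722]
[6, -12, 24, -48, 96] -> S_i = 6*-2^i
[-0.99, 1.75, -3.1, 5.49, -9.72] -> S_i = -0.99*(-1.77)^i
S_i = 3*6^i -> [3, 18, 108, 648, 3888]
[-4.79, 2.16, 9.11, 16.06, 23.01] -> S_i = -4.79 + 6.95*i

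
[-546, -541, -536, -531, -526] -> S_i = -546 + 5*i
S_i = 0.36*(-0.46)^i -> [0.36, -0.17, 0.08, -0.04, 0.02]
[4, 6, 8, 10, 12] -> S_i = 4 + 2*i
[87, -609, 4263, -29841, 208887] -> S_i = 87*-7^i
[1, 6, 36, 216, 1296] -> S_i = 1*6^i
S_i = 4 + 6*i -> [4, 10, 16, 22, 28]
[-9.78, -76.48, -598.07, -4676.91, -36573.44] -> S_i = -9.78*7.82^i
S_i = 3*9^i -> [3, 27, 243, 2187, 19683]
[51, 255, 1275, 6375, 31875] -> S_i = 51*5^i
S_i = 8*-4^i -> [8, -32, 128, -512, 2048]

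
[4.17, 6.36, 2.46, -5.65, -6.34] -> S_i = Random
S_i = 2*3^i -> [2, 6, 18, 54, 162]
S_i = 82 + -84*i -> [82, -2, -86, -170, -254]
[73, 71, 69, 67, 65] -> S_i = 73 + -2*i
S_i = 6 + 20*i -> [6, 26, 46, 66, 86]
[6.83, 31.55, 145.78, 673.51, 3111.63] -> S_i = 6.83*4.62^i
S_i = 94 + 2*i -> [94, 96, 98, 100, 102]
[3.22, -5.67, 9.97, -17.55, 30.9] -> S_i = 3.22*(-1.76)^i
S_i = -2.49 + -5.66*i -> [-2.49, -8.15, -13.81, -19.47, -25.13]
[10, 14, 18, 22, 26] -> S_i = 10 + 4*i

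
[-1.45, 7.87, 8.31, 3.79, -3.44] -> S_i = Random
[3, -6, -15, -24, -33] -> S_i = 3 + -9*i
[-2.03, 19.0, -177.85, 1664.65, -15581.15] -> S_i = -2.03*(-9.36)^i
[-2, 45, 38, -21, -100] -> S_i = Random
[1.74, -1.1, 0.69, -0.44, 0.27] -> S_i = 1.74*(-0.63)^i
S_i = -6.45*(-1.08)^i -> [-6.45, 6.97, -7.52, 8.13, -8.78]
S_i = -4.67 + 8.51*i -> [-4.67, 3.84, 12.35, 20.86, 29.37]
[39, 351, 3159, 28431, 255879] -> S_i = 39*9^i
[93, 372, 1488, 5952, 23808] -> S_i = 93*4^i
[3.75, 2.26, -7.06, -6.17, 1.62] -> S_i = Random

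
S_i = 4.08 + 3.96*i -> [4.08, 8.04, 12.0, 15.96, 19.92]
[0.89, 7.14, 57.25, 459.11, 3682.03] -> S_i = 0.89*8.02^i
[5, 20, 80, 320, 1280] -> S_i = 5*4^i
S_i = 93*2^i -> [93, 186, 372, 744, 1488]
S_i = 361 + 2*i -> [361, 363, 365, 367, 369]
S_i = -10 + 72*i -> [-10, 62, 134, 206, 278]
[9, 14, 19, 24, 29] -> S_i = 9 + 5*i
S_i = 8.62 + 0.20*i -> [8.62, 8.82, 9.02, 9.22, 9.42]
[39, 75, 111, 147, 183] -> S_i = 39 + 36*i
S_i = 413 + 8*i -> [413, 421, 429, 437, 445]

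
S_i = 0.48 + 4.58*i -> [0.48, 5.06, 9.64, 14.22, 18.8]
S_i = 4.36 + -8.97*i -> [4.36, -4.61, -13.58, -22.55, -31.52]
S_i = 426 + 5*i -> [426, 431, 436, 441, 446]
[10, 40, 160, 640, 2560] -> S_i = 10*4^i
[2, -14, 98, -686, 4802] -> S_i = 2*-7^i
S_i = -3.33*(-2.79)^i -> [-3.33, 9.29, -25.92, 72.32, -201.77]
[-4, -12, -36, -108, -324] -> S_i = -4*3^i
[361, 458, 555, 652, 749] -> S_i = 361 + 97*i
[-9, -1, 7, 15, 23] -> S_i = -9 + 8*i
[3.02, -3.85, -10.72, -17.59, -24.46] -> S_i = 3.02 + -6.87*i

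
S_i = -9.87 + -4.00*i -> [-9.87, -13.87, -17.87, -21.87, -25.87]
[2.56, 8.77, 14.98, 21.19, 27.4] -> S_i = 2.56 + 6.21*i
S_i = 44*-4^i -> [44, -176, 704, -2816, 11264]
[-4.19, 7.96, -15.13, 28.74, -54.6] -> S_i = -4.19*(-1.90)^i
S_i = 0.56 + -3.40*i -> [0.56, -2.84, -6.24, -9.64, -13.04]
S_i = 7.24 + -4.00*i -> [7.24, 3.24, -0.76, -4.76, -8.76]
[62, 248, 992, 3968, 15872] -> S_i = 62*4^i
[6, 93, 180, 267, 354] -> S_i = 6 + 87*i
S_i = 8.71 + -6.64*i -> [8.71, 2.07, -4.57, -11.21, -17.85]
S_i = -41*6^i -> [-41, -246, -1476, -8856, -53136]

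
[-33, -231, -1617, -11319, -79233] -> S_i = -33*7^i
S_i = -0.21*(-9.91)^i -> [-0.21, 2.08, -20.62, 204.38, -2025.41]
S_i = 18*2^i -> [18, 36, 72, 144, 288]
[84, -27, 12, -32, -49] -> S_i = Random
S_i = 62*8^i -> [62, 496, 3968, 31744, 253952]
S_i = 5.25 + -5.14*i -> [5.25, 0.11, -5.03, -10.17, -15.31]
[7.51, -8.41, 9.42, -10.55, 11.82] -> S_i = 7.51*(-1.12)^i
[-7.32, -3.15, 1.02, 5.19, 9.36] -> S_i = -7.32 + 4.17*i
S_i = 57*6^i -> [57, 342, 2052, 12312, 73872]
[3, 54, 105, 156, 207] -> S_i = 3 + 51*i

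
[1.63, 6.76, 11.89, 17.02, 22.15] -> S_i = 1.63 + 5.13*i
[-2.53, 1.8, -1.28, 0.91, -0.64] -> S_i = -2.53*(-0.71)^i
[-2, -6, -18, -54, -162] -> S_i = -2*3^i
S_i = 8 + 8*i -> [8, 16, 24, 32, 40]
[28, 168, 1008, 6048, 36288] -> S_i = 28*6^i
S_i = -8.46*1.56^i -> [-8.46, -13.2, -20.59, -32.12, -50.1]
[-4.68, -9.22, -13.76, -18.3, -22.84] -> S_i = -4.68 + -4.54*i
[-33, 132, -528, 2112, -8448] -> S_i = -33*-4^i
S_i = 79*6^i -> [79, 474, 2844, 17064, 102384]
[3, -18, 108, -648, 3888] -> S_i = 3*-6^i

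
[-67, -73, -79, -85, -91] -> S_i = -67 + -6*i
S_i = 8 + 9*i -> [8, 17, 26, 35, 44]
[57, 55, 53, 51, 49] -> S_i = 57 + -2*i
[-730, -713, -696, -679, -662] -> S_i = -730 + 17*i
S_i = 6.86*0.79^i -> [6.86, 5.42, 4.28, 3.38, 2.67]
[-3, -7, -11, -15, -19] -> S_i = -3 + -4*i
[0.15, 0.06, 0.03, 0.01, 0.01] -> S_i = 0.15*0.43^i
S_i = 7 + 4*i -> [7, 11, 15, 19, 23]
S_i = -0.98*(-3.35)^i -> [-0.98, 3.28, -11.0, 36.84, -123.43]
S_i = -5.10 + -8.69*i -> [-5.1, -13.79, -22.48, -31.17, -39.86]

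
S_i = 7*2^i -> [7, 14, 28, 56, 112]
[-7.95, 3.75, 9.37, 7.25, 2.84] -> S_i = Random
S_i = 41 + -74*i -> [41, -33, -107, -181, -255]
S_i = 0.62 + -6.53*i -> [0.62, -5.91, -12.44, -18.97, -25.5]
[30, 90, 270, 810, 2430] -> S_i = 30*3^i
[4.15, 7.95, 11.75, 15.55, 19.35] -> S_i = 4.15 + 3.80*i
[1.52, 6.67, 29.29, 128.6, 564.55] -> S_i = 1.52*4.39^i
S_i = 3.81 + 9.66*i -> [3.81, 13.47, 23.13, 32.79, 42.45]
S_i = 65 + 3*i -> [65, 68, 71, 74, 77]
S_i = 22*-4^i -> [22, -88, 352, -1408, 5632]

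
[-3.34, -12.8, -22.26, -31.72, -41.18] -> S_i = -3.34 + -9.46*i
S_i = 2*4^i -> [2, 8, 32, 128, 512]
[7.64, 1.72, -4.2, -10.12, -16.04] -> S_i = 7.64 + -5.92*i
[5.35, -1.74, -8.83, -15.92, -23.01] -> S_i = 5.35 + -7.09*i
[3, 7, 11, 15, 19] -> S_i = 3 + 4*i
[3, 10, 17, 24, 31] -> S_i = 3 + 7*i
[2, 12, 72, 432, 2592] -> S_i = 2*6^i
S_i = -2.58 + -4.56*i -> [-2.58, -7.14, -11.7, -16.26, -20.82]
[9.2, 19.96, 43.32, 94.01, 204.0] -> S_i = 9.20*2.17^i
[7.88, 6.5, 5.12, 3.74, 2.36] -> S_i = 7.88 + -1.38*i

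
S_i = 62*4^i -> [62, 248, 992, 3968, 15872]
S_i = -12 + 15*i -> [-12, 3, 18, 33, 48]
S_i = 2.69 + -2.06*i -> [2.69, 0.63, -1.43, -3.49, -5.55]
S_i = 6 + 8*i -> [6, 14, 22, 30, 38]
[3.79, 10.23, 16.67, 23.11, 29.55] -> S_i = 3.79 + 6.44*i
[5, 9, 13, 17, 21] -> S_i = 5 + 4*i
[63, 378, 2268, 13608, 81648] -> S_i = 63*6^i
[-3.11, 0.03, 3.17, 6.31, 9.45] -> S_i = -3.11 + 3.14*i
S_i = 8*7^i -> [8, 56, 392, 2744, 19208]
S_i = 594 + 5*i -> [594, 599, 604, 609, 614]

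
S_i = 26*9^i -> [26, 234, 2106, 18954, 170586]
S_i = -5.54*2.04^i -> [-5.54, -11.3, -23.06, -47.03, -95.95]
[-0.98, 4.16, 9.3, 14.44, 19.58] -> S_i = -0.98 + 5.14*i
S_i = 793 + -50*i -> [793, 743, 693, 643, 593]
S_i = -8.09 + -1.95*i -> [-8.09, -10.04, -11.99, -13.94, -15.89]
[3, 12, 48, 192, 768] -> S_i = 3*4^i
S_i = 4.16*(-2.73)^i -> [4.16, -11.36, 31.0, -84.64, 231.07]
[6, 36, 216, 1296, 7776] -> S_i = 6*6^i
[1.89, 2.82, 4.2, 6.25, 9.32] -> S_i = 1.89*1.49^i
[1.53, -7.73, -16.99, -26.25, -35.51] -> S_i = 1.53 + -9.26*i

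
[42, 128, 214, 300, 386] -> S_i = 42 + 86*i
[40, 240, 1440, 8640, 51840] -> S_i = 40*6^i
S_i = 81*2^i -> [81, 162, 324, 648, 1296]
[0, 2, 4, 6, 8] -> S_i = 0 + 2*i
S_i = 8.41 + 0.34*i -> [8.41, 8.75, 9.09, 9.43, 9.77]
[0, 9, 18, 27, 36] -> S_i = 0 + 9*i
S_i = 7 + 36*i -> [7, 43, 79, 115, 151]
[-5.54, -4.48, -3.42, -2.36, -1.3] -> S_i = -5.54 + 1.06*i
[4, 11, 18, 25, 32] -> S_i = 4 + 7*i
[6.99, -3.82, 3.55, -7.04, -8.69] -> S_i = Random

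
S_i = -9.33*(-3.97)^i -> [-9.33, 37.04, -147.05, 583.79, -2317.63]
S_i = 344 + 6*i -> [344, 350, 356, 362, 368]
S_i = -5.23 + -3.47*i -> [-5.23, -8.7, -12.17, -15.64, -19.11]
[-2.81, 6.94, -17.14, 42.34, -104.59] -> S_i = -2.81*(-2.47)^i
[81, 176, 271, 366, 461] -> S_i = 81 + 95*i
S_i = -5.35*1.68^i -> [-5.35, -8.99, -15.1, -25.37, -42.62]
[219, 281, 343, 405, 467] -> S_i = 219 + 62*i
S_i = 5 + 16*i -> [5, 21, 37, 53, 69]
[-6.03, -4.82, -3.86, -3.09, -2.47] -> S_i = -6.03*0.80^i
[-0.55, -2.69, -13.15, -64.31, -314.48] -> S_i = -0.55*4.89^i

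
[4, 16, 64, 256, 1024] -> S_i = 4*4^i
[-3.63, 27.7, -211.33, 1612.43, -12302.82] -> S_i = -3.63*(-7.63)^i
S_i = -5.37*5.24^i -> [-5.37, -28.14, -147.45, -772.62, -4048.55]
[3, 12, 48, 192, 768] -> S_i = 3*4^i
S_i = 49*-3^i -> [49, -147, 441, -1323, 3969]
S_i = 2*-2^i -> [2, -4, 8, -16, 32]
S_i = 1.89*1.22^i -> [1.89, 2.31, 2.81, 3.43, 4.19]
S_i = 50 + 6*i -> [50, 56, 62, 68, 74]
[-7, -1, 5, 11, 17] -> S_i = -7 + 6*i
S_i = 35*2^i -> [35, 70, 140, 280, 560]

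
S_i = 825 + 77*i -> [825, 902, 979, 1056, 1133]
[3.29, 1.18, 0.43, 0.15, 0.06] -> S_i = 3.29*0.36^i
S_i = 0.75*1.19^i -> [0.75, 0.89, 1.06, 1.26, 1.5]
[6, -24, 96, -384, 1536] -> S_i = 6*-4^i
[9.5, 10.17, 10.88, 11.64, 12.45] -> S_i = 9.50*1.07^i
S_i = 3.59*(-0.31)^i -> [3.59, -1.11, 0.34, -0.11, 0.03]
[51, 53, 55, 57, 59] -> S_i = 51 + 2*i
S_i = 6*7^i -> [6, 42, 294, 2058, 14406]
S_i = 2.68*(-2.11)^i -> [2.68, -5.65, 11.93, -25.18, 53.12]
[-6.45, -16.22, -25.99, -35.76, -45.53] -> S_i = -6.45 + -9.77*i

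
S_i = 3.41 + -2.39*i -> [3.41, 1.02, -1.37, -3.76, -6.15]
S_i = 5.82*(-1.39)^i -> [5.82, -8.09, 11.24, -15.63, 21.73]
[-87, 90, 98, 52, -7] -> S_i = Random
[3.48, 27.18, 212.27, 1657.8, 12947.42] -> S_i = 3.48*7.81^i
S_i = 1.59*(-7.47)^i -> [1.59, -11.88, 88.72, -662.76, 4950.85]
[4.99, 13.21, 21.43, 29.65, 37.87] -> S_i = 4.99 + 8.22*i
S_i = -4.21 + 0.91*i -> [-4.21, -3.3, -2.39, -1.48, -0.57]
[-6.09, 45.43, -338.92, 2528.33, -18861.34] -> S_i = -6.09*(-7.46)^i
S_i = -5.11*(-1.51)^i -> [-5.11, 7.72, -11.65, 17.59, -26.57]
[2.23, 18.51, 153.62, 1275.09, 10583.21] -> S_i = 2.23*8.30^i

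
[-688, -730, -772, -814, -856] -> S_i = -688 + -42*i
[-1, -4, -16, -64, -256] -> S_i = -1*4^i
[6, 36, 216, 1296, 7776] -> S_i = 6*6^i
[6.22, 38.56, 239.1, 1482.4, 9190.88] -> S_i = 6.22*6.20^i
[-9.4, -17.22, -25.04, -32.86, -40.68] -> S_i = -9.40 + -7.82*i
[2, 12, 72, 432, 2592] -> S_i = 2*6^i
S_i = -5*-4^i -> [-5, 20, -80, 320, -1280]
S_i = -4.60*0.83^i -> [-4.6, -3.82, -3.17, -2.63, -2.18]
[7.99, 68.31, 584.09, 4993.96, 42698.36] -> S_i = 7.99*8.55^i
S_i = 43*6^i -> [43, 258, 1548, 9288, 55728]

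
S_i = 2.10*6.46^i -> [2.1, 13.57, 87.64, 566.13, 3657.21]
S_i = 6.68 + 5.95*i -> [6.68, 12.63, 18.58, 24.53, 30.48]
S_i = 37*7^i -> [37, 259, 1813, 12691, 88837]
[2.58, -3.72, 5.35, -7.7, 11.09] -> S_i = 2.58*(-1.44)^i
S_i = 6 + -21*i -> [6, -15, -36, -57, -78]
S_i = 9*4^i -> [9, 36, 144, 576, 2304]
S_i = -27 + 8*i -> [-27, -19, -11, -3, 5]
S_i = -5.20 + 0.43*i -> [-5.2, -4.77, -4.34, -3.91, -3.48]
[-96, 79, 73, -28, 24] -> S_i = Random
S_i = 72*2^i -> [72, 144, 288, 576, 1152]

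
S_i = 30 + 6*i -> [30, 36, 42, 48, 54]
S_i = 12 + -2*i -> [12, 10, 8, 6, 4]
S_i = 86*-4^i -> [86, -344, 1376, -5504, 22016]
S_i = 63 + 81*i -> [63, 144, 225, 306, 387]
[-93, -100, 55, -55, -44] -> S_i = Random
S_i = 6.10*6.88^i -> [6.1, 41.97, 288.74, 1986.53, 13667.33]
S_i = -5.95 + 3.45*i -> [-5.95, -2.5, 0.95, 4.4, 7.85]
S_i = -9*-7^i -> [-9, 63, -441, 3087, -21609]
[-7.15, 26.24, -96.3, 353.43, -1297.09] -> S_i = -7.15*(-3.67)^i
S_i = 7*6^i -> [7, 42, 252, 1512, 9072]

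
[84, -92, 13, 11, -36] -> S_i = Random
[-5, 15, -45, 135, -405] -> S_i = -5*-3^i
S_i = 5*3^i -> [5, 15, 45, 135, 405]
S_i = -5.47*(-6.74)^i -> [-5.47, 36.87, -248.49, 1674.82, -11288.26]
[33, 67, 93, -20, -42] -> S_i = Random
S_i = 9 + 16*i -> [9, 25, 41, 57, 73]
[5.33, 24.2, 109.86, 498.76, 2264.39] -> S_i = 5.33*4.54^i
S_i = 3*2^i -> [3, 6, 12, 24, 48]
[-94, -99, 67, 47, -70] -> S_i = Random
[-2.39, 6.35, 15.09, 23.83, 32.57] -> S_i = -2.39 + 8.74*i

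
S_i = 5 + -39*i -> [5, -34, -73, -112, -151]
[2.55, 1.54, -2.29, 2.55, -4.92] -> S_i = Random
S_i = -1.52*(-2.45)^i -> [-1.52, 3.72, -9.12, 22.35, -54.77]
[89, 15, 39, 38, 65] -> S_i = Random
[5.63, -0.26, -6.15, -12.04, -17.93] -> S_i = 5.63 + -5.89*i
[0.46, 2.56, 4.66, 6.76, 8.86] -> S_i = 0.46 + 2.10*i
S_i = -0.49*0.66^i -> [-0.49, -0.32, -0.21, -0.14, -0.09]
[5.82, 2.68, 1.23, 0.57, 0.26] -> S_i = 5.82*0.46^i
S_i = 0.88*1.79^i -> [0.88, 1.58, 2.82, 5.05, 9.03]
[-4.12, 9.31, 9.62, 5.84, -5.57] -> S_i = Random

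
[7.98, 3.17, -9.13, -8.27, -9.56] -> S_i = Random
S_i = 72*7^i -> [72, 504, 3528, 24696, 172872]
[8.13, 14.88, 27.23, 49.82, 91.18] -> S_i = 8.13*1.83^i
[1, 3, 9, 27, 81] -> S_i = 1*3^i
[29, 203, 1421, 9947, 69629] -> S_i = 29*7^i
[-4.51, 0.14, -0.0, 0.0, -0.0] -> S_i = -4.51*(-0.03)^i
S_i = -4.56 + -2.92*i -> [-4.56, -7.48, -10.4, -13.32, -16.24]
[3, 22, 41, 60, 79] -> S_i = 3 + 19*i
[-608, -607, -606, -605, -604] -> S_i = -608 + 1*i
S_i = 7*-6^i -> [7, -42, 252, -1512, 9072]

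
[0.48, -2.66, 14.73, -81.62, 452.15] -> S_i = 0.48*(-5.54)^i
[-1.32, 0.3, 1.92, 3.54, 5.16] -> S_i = -1.32 + 1.62*i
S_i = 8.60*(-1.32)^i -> [8.6, -11.35, 14.98, -19.78, 26.11]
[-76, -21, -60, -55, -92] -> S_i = Random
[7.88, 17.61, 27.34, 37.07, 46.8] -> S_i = 7.88 + 9.73*i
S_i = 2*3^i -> [2, 6, 18, 54, 162]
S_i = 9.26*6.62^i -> [9.26, 61.3, 405.81, 2686.49, 17784.55]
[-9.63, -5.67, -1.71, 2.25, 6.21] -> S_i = -9.63 + 3.96*i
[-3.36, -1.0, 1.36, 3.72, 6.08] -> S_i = -3.36 + 2.36*i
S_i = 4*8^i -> [4, 32, 256, 2048, 16384]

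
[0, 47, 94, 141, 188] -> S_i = 0 + 47*i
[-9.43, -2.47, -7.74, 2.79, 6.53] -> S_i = Random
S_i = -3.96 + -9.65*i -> [-3.96, -13.61, -23.26, -32.91, -42.56]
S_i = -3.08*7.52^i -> [-3.08, -23.16, -174.18, -1309.8, -9849.68]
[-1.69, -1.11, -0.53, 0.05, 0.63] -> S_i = -1.69 + 0.58*i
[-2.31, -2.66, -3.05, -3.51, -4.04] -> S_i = -2.31*1.15^i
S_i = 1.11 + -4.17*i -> [1.11, -3.06, -7.23, -11.4, -15.57]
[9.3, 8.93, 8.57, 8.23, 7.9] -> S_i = 9.30*0.96^i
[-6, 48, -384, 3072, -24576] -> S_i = -6*-8^i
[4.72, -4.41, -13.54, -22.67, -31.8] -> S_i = 4.72 + -9.13*i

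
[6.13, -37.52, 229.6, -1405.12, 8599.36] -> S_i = 6.13*(-6.12)^i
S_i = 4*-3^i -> [4, -12, 36, -108, 324]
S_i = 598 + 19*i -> [598, 617, 636, 655, 674]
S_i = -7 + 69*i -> [-7, 62, 131, 200, 269]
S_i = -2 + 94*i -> [-2, 92, 186, 280, 374]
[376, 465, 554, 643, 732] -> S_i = 376 + 89*i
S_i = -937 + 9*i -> [-937, -928, -919, -910, -901]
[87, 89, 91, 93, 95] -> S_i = 87 + 2*i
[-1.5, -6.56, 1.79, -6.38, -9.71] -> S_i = Random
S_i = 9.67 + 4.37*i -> [9.67, 14.04, 18.41, 22.78, 27.15]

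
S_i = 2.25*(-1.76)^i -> [2.25, -3.96, 6.97, -12.27, 21.59]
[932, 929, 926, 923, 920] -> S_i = 932 + -3*i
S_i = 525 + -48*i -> [525, 477, 429, 381, 333]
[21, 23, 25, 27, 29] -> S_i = 21 + 2*i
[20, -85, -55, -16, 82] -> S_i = Random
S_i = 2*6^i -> [2, 12, 72, 432, 2592]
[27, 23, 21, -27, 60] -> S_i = Random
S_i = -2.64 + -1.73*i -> [-2.64, -4.37, -6.1, -7.83, -9.56]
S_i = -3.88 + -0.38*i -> [-3.88, -4.26, -4.64, -5.02, -5.4]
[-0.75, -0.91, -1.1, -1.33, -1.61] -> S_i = -0.75*1.21^i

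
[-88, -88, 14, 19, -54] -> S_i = Random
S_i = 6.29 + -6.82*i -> [6.29, -0.53, -7.35, -14.17, -20.99]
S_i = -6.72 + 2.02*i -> [-6.72, -4.7, -2.68, -0.66, 1.36]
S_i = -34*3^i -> [-34, -102, -306, -918, -2754]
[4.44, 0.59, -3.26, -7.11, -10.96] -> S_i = 4.44 + -3.85*i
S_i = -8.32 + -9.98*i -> [-8.32, -18.3, -28.28, -38.26, -48.24]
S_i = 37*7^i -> [37, 259, 1813, 12691, 88837]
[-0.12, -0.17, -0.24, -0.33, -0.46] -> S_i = -0.12*1.40^i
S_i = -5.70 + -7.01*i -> [-5.7, -12.71, -19.72, -26.73, -33.74]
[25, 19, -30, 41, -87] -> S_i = Random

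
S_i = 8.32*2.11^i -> [8.32, 17.56, 37.04, 78.16, 164.91]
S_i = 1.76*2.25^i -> [1.76, 3.96, 8.91, 20.05, 45.11]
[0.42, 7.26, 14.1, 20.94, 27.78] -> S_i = 0.42 + 6.84*i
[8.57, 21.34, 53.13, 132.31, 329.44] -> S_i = 8.57*2.49^i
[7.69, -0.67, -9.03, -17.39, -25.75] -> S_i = 7.69 + -8.36*i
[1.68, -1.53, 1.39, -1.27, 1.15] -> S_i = 1.68*(-0.91)^i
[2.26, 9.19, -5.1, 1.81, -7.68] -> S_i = Random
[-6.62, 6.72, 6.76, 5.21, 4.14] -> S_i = Random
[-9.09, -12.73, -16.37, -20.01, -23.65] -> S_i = -9.09 + -3.64*i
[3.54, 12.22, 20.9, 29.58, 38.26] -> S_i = 3.54 + 8.68*i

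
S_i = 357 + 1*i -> [357, 358, 359, 360, 361]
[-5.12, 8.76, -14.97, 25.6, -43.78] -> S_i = -5.12*(-1.71)^i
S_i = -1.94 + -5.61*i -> [-1.94, -7.55, -13.16, -18.77, -24.38]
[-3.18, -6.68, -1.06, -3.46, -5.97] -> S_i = Random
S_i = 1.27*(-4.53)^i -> [1.27, -5.75, 26.06, -118.06, 534.81]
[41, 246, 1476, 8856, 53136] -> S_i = 41*6^i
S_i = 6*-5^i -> [6, -30, 150, -750, 3750]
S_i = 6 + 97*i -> [6, 103, 200, 297, 394]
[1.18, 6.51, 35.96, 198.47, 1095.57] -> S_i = 1.18*5.52^i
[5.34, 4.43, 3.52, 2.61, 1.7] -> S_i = 5.34 + -0.91*i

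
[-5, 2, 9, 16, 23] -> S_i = -5 + 7*i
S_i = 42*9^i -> [42, 378, 3402, 30618, 275562]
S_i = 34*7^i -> [34, 238, 1666, 11662, 81634]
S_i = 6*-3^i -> [6, -18, 54, -162, 486]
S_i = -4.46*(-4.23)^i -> [-4.46, 18.87, -79.8, 337.56, -1427.9]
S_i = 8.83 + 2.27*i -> [8.83, 11.1, 13.37, 15.64, 17.91]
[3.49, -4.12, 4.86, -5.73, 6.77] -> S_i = 3.49*(-1.18)^i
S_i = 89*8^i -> [89, 712, 5696, 45568, 364544]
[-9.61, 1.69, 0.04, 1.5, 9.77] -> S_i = Random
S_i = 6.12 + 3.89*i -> [6.12, 10.01, 13.9, 17.79, 21.68]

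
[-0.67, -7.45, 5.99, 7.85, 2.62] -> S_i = Random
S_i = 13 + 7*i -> [13, 20, 27, 34, 41]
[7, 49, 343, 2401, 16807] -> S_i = 7*7^i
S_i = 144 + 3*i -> [144, 147, 150, 153, 156]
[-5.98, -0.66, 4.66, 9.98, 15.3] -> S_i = -5.98 + 5.32*i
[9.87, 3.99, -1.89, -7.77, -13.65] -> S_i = 9.87 + -5.88*i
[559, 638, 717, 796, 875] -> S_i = 559 + 79*i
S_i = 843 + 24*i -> [843, 867, 891, 915, 939]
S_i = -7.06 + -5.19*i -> [-7.06, -12.25, -17.44, -22.63, -27.82]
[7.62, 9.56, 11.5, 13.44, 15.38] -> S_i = 7.62 + 1.94*i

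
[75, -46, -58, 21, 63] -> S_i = Random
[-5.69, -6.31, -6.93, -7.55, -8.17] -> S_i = -5.69 + -0.62*i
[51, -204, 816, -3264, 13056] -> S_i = 51*-4^i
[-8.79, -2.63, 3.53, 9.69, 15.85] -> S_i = -8.79 + 6.16*i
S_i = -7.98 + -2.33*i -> [-7.98, -10.31, -12.64, -14.97, -17.3]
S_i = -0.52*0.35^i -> [-0.52, -0.18, -0.06, -0.02, -0.01]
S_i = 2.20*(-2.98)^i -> [2.2, -6.56, 19.54, -58.22, 173.5]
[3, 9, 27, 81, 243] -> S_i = 3*3^i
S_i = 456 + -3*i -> [456, 453, 450, 447, 444]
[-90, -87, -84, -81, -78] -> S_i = -90 + 3*i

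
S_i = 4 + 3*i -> [4, 7, 10, 13, 16]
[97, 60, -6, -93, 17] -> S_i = Random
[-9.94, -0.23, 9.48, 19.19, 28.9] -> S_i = -9.94 + 9.71*i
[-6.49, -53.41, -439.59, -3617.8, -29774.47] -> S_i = -6.49*8.23^i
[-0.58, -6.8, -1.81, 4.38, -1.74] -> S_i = Random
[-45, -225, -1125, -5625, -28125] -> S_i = -45*5^i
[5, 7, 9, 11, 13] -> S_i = 5 + 2*i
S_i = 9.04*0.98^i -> [9.04, 8.86, 8.68, 8.51, 8.34]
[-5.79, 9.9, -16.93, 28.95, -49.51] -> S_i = -5.79*(-1.71)^i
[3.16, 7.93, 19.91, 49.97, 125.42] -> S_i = 3.16*2.51^i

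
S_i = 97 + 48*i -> [97, 145, 193, 241, 289]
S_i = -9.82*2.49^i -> [-9.82, -24.45, -60.88, -151.6, -377.49]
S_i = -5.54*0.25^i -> [-5.54, -1.38, -0.35, -0.09, -0.02]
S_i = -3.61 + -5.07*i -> [-3.61, -8.68, -13.75, -18.82, -23.89]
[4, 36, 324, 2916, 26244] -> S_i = 4*9^i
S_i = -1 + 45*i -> [-1, 44, 89, 134, 179]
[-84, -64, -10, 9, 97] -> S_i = Random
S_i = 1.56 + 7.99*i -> [1.56, 9.55, 17.54, 25.53, 33.52]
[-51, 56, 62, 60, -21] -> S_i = Random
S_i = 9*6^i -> [9, 54, 324, 1944, 11664]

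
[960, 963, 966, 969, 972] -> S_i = 960 + 3*i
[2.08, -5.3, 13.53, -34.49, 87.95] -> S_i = 2.08*(-2.55)^i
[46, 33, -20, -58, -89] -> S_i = Random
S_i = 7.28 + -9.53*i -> [7.28, -2.25, -11.78, -21.31, -30.84]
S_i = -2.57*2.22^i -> [-2.57, -5.71, -12.67, -28.12, -62.42]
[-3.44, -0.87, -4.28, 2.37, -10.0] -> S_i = Random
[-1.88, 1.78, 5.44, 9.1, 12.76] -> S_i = -1.88 + 3.66*i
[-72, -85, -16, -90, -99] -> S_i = Random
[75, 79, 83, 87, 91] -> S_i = 75 + 4*i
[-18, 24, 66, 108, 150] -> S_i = -18 + 42*i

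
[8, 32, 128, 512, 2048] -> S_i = 8*4^i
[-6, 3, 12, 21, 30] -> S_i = -6 + 9*i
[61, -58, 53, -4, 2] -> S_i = Random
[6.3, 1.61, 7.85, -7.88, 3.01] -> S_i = Random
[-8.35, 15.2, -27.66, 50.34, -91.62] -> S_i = -8.35*(-1.82)^i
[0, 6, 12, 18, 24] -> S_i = 0 + 6*i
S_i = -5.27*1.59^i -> [-5.27, -8.38, -13.32, -21.18, -33.68]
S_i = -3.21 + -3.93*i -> [-3.21, -7.14, -11.07, -15.0, -18.93]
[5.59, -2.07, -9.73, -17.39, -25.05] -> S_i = 5.59 + -7.66*i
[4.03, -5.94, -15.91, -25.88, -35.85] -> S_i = 4.03 + -9.97*i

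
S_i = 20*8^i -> [20, 160, 1280, 10240, 81920]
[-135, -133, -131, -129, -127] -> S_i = -135 + 2*i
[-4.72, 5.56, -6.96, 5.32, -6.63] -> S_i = Random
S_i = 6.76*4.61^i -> [6.76, 31.16, 143.66, 662.29, 3053.17]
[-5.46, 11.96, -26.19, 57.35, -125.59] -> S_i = -5.46*(-2.19)^i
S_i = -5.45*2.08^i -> [-5.45, -11.34, -23.58, -49.04, -102.01]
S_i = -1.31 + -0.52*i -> [-1.31, -1.83, -2.35, -2.87, -3.39]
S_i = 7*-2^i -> [7, -14, 28, -56, 112]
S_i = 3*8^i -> [3, 24, 192, 1536, 12288]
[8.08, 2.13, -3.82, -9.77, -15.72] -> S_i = 8.08 + -5.95*i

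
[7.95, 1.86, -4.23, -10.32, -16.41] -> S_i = 7.95 + -6.09*i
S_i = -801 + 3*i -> [-801, -798, -795, -792, -789]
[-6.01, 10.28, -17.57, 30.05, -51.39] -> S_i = -6.01*(-1.71)^i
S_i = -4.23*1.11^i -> [-4.23, -4.7, -5.21, -5.79, -6.42]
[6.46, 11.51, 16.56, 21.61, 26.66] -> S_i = 6.46 + 5.05*i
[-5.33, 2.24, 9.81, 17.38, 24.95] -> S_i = -5.33 + 7.57*i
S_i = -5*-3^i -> [-5, 15, -45, 135, -405]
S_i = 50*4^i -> [50, 200, 800, 3200, 12800]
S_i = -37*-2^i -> [-37, 74, -148, 296, -592]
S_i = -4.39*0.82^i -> [-4.39, -3.6, -2.95, -2.42, -1.98]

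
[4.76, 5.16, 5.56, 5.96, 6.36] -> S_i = 4.76 + 0.40*i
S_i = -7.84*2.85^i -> [-7.84, -22.34, -63.68, -181.49, -517.24]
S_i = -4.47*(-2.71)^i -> [-4.47, 12.11, -32.83, 88.96, -241.09]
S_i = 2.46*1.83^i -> [2.46, 4.5, 8.24, 15.08, 27.59]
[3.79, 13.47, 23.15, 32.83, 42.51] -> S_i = 3.79 + 9.68*i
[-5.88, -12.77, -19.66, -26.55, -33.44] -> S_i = -5.88 + -6.89*i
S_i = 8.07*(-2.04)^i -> [8.07, -16.46, 33.58, -68.51, 139.76]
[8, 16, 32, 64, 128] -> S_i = 8*2^i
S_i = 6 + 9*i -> [6, 15, 24, 33, 42]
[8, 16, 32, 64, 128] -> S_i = 8*2^i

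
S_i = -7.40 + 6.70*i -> [-7.4, -0.7, 6.0, 12.7, 19.4]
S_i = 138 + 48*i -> [138, 186, 234, 282, 330]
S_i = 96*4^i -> [96, 384, 1536, 6144, 24576]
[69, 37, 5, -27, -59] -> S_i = 69 + -32*i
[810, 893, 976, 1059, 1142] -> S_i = 810 + 83*i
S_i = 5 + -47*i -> [5, -42, -89, -136, -183]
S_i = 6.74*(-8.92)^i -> [6.74, -60.12, 536.28, -4783.6, 42669.67]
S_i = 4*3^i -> [4, 12, 36, 108, 324]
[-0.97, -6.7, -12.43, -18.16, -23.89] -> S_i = -0.97 + -5.73*i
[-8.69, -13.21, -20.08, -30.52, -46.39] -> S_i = -8.69*1.52^i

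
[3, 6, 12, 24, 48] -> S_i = 3*2^i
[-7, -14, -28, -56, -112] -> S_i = -7*2^i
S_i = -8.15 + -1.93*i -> [-8.15, -10.08, -12.01, -13.94, -15.87]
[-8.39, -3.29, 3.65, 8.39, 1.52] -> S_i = Random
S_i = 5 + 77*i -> [5, 82, 159, 236, 313]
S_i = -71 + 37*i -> [-71, -34, 3, 40, 77]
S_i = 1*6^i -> [1, 6, 36, 216, 1296]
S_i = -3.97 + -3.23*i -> [-3.97, -7.2, -10.43, -13.66, -16.89]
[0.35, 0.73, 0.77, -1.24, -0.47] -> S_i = Random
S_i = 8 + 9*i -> [8, 17, 26, 35, 44]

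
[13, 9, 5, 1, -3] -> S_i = 13 + -4*i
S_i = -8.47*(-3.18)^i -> [-8.47, 26.93, -85.65, 272.37, -866.15]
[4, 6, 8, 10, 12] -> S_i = 4 + 2*i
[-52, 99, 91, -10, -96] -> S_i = Random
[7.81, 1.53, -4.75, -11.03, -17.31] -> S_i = 7.81 + -6.28*i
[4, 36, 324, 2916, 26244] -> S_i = 4*9^i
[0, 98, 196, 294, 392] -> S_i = 0 + 98*i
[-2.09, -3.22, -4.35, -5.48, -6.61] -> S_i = -2.09 + -1.13*i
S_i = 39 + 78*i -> [39, 117, 195, 273, 351]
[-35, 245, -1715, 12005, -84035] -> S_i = -35*-7^i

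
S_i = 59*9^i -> [59, 531, 4779, 43011, 387099]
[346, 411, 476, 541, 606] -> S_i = 346 + 65*i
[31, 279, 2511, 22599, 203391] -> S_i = 31*9^i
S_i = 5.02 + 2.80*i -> [5.02, 7.82, 10.62, 13.42, 16.22]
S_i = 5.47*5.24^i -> [5.47, 28.66, 150.19, 787.01, 4123.94]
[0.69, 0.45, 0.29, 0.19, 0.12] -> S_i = 0.69*0.65^i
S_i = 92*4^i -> [92, 368, 1472, 5888, 23552]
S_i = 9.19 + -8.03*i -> [9.19, 1.16, -6.87, -14.9, -22.93]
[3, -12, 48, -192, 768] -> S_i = 3*-4^i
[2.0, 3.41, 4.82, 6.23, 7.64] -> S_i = 2.00 + 1.41*i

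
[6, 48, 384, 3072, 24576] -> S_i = 6*8^i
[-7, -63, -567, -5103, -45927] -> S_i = -7*9^i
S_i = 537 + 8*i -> [537, 545, 553, 561, 569]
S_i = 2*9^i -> [2, 18, 162, 1458, 13122]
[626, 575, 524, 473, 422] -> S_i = 626 + -51*i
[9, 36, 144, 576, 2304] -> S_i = 9*4^i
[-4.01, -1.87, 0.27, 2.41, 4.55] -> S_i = -4.01 + 2.14*i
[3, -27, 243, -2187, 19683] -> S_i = 3*-9^i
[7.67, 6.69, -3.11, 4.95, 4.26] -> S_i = Random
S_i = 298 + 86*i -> [298, 384, 470, 556, 642]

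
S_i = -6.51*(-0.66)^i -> [-6.51, 4.3, -2.84, 1.87, -1.24]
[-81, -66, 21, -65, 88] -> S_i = Random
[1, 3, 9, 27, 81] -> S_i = 1*3^i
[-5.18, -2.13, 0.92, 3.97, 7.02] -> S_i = -5.18 + 3.05*i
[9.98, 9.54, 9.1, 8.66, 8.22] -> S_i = 9.98 + -0.44*i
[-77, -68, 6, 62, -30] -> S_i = Random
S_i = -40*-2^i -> [-40, 80, -160, 320, -640]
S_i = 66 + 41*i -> [66, 107, 148, 189, 230]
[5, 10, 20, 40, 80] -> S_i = 5*2^i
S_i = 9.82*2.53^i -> [9.82, 24.84, 62.86, 159.03, 402.34]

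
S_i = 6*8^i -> [6, 48, 384, 3072, 24576]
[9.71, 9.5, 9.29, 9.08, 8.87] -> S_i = 9.71 + -0.21*i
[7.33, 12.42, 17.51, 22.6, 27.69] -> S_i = 7.33 + 5.09*i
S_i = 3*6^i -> [3, 18, 108, 648, 3888]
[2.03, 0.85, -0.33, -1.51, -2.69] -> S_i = 2.03 + -1.18*i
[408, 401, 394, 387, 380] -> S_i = 408 + -7*i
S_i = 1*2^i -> [1, 2, 4, 8, 16]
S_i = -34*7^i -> [-34, -238, -1666, -11662, -81634]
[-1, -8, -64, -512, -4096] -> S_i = -1*8^i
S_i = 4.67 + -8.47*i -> [4.67, -3.8, -12.27, -20.74, -29.21]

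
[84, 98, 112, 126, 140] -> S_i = 84 + 14*i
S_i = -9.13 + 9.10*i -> [-9.13, -0.03, 9.07, 18.17, 27.27]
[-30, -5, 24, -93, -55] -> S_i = Random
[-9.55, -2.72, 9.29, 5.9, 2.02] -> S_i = Random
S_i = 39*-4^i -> [39, -156, 624, -2496, 9984]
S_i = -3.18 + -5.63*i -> [-3.18, -8.81, -14.44, -20.07, -25.7]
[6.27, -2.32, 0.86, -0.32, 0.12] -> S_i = 6.27*(-0.37)^i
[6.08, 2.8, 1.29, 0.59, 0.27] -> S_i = 6.08*0.46^i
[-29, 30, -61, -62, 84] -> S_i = Random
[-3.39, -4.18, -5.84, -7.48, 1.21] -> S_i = Random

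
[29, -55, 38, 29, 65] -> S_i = Random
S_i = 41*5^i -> [41, 205, 1025, 5125, 25625]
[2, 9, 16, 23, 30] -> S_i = 2 + 7*i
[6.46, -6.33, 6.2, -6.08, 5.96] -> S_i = 6.46*(-0.98)^i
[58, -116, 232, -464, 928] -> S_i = 58*-2^i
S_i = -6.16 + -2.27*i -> [-6.16, -8.43, -10.7, -12.97, -15.24]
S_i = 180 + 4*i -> [180, 184, 188, 192, 196]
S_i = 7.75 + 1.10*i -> [7.75, 8.85, 9.95, 11.05, 12.15]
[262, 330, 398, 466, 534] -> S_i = 262 + 68*i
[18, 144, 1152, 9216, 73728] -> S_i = 18*8^i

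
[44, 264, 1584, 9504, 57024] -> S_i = 44*6^i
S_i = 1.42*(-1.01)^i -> [1.42, -1.43, 1.45, -1.46, 1.48]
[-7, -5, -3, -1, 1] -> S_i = -7 + 2*i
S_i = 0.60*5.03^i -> [0.6, 3.02, 15.18, 76.36, 384.08]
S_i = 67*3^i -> [67, 201, 603, 1809, 5427]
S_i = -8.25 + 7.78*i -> [-8.25, -0.47, 7.31, 15.09, 22.87]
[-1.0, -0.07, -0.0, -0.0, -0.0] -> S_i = -1.00*0.07^i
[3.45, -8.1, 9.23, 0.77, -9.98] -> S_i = Random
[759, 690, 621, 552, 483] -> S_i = 759 + -69*i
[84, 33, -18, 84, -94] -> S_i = Random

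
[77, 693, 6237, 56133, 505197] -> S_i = 77*9^i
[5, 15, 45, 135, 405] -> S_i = 5*3^i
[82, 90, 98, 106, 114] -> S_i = 82 + 8*i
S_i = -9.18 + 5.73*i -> [-9.18, -3.45, 2.28, 8.01, 13.74]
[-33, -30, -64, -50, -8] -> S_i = Random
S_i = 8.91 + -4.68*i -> [8.91, 4.23, -0.45, -5.13, -9.81]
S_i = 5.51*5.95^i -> [5.51, 32.78, 195.07, 1160.65, 6905.89]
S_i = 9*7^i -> [9, 63, 441, 3087, 21609]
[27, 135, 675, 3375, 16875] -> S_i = 27*5^i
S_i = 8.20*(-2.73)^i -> [8.2, -22.39, 61.11, -166.84, 455.47]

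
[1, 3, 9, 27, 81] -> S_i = 1*3^i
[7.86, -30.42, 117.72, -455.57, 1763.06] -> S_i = 7.86*(-3.87)^i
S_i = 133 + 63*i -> [133, 196, 259, 322, 385]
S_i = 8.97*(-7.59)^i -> [8.97, -68.08, 516.74, -3922.09, 29768.68]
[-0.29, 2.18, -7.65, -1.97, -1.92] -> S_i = Random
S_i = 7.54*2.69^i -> [7.54, 20.28, 54.56, 146.77, 394.8]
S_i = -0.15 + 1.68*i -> [-0.15, 1.53, 3.21, 4.89, 6.57]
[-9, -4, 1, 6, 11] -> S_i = -9 + 5*i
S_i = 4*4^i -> [4, 16, 64, 256, 1024]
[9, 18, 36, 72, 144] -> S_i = 9*2^i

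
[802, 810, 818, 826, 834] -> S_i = 802 + 8*i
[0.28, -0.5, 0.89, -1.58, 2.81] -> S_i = 0.28*(-1.78)^i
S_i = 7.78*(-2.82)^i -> [7.78, -21.94, 61.87, -174.47, 492.01]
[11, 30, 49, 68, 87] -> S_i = 11 + 19*i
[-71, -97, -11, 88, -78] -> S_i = Random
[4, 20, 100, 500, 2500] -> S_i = 4*5^i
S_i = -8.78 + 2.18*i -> [-8.78, -6.6, -4.42, -2.24, -0.06]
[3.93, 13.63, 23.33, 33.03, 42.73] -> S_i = 3.93 + 9.70*i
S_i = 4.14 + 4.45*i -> [4.14, 8.59, 13.04, 17.49, 21.94]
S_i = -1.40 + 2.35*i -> [-1.4, 0.95, 3.3, 5.65, 8.0]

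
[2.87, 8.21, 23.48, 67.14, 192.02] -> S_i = 2.87*2.86^i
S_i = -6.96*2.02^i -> [-6.96, -14.06, -28.4, -57.37, -115.88]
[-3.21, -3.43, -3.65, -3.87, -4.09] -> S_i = -3.21 + -0.22*i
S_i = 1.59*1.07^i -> [1.59, 1.7, 1.82, 1.95, 2.08]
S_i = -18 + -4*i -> [-18, -22, -26, -30, -34]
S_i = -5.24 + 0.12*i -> [-5.24, -5.12, -5.0, -4.88, -4.76]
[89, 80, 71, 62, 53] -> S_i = 89 + -9*i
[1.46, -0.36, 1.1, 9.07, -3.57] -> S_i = Random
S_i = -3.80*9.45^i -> [-3.8, -35.91, -339.35, -3206.85, -30304.76]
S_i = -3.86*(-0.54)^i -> [-3.86, 2.08, -1.13, 0.61, -0.33]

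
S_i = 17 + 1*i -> [17, 18, 19, 20, 21]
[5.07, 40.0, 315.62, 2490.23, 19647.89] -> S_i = 5.07*7.89^i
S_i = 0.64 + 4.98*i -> [0.64, 5.62, 10.6, 15.58, 20.56]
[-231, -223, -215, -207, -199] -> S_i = -231 + 8*i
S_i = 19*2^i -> [19, 38, 76, 152, 304]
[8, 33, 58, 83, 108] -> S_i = 8 + 25*i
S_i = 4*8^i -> [4, 32, 256, 2048, 16384]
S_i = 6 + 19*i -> [6, 25, 44, 63, 82]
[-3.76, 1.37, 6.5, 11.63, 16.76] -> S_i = -3.76 + 5.13*i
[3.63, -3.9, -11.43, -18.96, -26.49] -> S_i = 3.63 + -7.53*i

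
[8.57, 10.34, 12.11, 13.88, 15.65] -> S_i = 8.57 + 1.77*i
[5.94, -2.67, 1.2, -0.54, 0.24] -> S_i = 5.94*(-0.45)^i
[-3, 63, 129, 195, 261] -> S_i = -3 + 66*i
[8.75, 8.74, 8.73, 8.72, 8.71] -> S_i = 8.75 + -0.01*i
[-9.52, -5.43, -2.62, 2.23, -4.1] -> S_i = Random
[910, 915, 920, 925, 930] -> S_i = 910 + 5*i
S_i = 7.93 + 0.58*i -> [7.93, 8.51, 9.09, 9.67, 10.25]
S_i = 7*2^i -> [7, 14, 28, 56, 112]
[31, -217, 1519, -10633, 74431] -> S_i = 31*-7^i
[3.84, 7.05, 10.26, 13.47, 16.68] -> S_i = 3.84 + 3.21*i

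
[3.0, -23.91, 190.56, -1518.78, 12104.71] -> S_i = 3.00*(-7.97)^i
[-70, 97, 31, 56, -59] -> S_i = Random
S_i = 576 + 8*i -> [576, 584, 592, 600, 608]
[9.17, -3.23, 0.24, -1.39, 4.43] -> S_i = Random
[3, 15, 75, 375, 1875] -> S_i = 3*5^i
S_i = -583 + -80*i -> [-583, -663, -743, -823, -903]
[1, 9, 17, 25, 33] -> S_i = 1 + 8*i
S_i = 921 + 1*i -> [921, 922, 923, 924, 925]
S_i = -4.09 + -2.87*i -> [-4.09, -6.96, -9.83, -12.7, -15.57]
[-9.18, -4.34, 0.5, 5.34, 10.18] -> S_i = -9.18 + 4.84*i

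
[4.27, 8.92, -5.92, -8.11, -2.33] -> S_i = Random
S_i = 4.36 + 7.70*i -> [4.36, 12.06, 19.76, 27.46, 35.16]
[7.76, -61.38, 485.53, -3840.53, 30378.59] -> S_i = 7.76*(-7.91)^i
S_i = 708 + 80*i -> [708, 788, 868, 948, 1028]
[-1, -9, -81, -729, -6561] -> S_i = -1*9^i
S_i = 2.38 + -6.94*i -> [2.38, -4.56, -11.5, -18.44, -25.38]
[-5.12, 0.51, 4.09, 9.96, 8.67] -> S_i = Random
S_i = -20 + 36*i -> [-20, 16, 52, 88, 124]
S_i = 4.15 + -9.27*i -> [4.15, -5.12, -14.39, -23.66, -32.93]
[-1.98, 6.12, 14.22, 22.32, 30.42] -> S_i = -1.98 + 8.10*i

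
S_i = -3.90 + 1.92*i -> [-3.9, -1.98, -0.06, 1.86, 3.78]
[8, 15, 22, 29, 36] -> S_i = 8 + 7*i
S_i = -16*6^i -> [-16, -96, -576, -3456, -20736]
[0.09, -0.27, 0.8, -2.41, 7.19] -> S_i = 0.09*(-2.99)^i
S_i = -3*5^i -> [-3, -15, -75, -375, -1875]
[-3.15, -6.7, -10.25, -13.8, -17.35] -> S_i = -3.15 + -3.55*i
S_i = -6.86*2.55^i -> [-6.86, -17.49, -44.61, -113.75, -290.06]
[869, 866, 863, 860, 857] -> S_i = 869 + -3*i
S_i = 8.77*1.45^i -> [8.77, 12.72, 18.44, 26.74, 38.77]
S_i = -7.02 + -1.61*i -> [-7.02, -8.63, -10.24, -11.85, -13.46]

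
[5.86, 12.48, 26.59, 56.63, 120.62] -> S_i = 5.86*2.13^i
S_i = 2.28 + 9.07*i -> [2.28, 11.35, 20.42, 29.49, 38.56]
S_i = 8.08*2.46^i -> [8.08, 19.88, 48.9, 120.29, 295.9]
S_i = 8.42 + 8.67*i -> [8.42, 17.09, 25.76, 34.43, 43.1]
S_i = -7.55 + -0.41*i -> [-7.55, -7.96, -8.37, -8.78, -9.19]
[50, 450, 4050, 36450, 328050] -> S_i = 50*9^i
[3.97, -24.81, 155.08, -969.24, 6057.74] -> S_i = 3.97*(-6.25)^i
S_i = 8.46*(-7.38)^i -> [8.46, -62.43, 460.77, -3400.47, 25095.5]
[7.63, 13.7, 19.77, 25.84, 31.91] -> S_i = 7.63 + 6.07*i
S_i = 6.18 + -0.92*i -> [6.18, 5.26, 4.34, 3.42, 2.5]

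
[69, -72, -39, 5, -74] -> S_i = Random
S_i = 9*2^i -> [9, 18, 36, 72, 144]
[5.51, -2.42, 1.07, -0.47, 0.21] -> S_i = 5.51*(-0.44)^i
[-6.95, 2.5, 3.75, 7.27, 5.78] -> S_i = Random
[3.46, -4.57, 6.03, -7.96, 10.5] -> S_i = 3.46*(-1.32)^i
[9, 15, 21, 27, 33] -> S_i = 9 + 6*i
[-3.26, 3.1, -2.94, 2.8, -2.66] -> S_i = -3.26*(-0.95)^i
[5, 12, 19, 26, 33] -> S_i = 5 + 7*i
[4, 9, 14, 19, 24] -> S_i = 4 + 5*i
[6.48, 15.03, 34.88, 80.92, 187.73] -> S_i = 6.48*2.32^i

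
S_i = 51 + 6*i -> [51, 57, 63, 69, 75]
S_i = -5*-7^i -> [-5, 35, -245, 1715, -12005]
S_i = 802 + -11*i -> [802, 791, 780, 769, 758]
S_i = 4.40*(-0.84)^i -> [4.4, -3.7, 3.1, -2.61, 2.19]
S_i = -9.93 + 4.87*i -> [-9.93, -5.06, -0.19, 4.68, 9.55]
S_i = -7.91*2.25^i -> [-7.91, -17.8, -40.04, -90.1, -202.72]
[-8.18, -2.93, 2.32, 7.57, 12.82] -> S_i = -8.18 + 5.25*i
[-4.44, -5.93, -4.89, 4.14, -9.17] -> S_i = Random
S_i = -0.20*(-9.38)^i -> [-0.2, 1.88, -17.6, 165.06, -1548.25]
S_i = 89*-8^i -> [89, -712, 5696, -45568, 364544]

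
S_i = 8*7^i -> [8, 56, 392, 2744, 19208]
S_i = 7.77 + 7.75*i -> [7.77, 15.52, 23.27, 31.02, 38.77]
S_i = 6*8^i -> [6, 48, 384, 3072, 24576]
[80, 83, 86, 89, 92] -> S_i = 80 + 3*i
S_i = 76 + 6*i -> [76, 82, 88, 94, 100]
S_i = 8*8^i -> [8, 64, 512, 4096, 32768]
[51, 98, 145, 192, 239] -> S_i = 51 + 47*i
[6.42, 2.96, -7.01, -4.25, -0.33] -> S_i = Random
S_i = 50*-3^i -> [50, -150, 450, -1350, 4050]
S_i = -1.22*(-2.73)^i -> [-1.22, 3.33, -9.09, 24.82, -67.77]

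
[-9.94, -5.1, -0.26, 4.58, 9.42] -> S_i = -9.94 + 4.84*i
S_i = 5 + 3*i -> [5, 8, 11, 14, 17]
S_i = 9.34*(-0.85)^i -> [9.34, -7.94, 6.75, -5.74, 4.88]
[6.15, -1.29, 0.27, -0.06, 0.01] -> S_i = 6.15*(-0.21)^i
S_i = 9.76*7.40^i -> [9.76, 72.22, 534.46, 3954.99, 29266.9]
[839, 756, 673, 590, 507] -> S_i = 839 + -83*i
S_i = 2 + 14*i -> [2, 16, 30, 44, 58]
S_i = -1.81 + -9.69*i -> [-1.81, -11.5, -21.19, -30.88, -40.57]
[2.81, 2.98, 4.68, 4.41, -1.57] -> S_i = Random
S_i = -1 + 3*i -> [-1, 2, 5, 8, 11]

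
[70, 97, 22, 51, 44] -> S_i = Random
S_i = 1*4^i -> [1, 4, 16, 64, 256]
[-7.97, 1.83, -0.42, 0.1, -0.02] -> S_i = -7.97*(-0.23)^i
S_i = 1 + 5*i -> [1, 6, 11, 16, 21]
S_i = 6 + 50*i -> [6, 56, 106, 156, 206]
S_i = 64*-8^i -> [64, -512, 4096, -32768, 262144]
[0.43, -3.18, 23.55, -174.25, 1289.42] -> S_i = 0.43*(-7.40)^i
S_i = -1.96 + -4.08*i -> [-1.96, -6.04, -10.12, -14.2, -18.28]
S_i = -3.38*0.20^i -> [-3.38, -0.68, -0.14, -0.03, -0.01]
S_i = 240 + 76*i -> [240, 316, 392, 468, 544]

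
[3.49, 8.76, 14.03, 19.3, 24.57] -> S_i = 3.49 + 5.27*i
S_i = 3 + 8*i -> [3, 11, 19, 27, 35]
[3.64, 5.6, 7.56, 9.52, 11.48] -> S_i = 3.64 + 1.96*i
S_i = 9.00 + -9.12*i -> [9.0, -0.12, -9.24, -18.36, -27.48]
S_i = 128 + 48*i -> [128, 176, 224, 272, 320]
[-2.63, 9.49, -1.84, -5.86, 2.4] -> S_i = Random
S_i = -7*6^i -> [-7, -42, -252, -1512, -9072]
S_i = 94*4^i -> [94, 376, 1504, 6016, 24064]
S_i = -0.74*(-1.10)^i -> [-0.74, 0.81, -0.9, 0.98, -1.08]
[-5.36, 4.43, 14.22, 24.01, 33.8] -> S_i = -5.36 + 9.79*i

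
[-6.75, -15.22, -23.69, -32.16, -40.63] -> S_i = -6.75 + -8.47*i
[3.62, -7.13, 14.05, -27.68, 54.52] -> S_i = 3.62*(-1.97)^i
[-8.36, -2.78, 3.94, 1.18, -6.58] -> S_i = Random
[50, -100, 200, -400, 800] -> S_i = 50*-2^i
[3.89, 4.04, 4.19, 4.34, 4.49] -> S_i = 3.89 + 0.15*i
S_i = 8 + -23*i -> [8, -15, -38, -61, -84]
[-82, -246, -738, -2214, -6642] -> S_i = -82*3^i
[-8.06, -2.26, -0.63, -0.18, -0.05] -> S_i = -8.06*0.28^i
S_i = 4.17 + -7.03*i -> [4.17, -2.86, -9.89, -16.92, -23.95]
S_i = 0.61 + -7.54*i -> [0.61, -6.93, -14.47, -22.01, -29.55]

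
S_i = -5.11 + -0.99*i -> [-5.11, -6.1, -7.09, -8.08, -9.07]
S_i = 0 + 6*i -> [0, 6, 12, 18, 24]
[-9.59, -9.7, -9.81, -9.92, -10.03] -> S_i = -9.59 + -0.11*i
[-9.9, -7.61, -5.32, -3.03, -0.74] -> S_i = -9.90 + 2.29*i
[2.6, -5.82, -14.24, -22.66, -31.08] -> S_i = 2.60 + -8.42*i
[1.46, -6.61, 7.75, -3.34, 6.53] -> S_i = Random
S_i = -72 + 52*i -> [-72, -20, 32, 84, 136]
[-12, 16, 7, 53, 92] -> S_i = Random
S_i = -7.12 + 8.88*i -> [-7.12, 1.76, 10.64, 19.52, 28.4]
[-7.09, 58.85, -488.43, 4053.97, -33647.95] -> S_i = -7.09*(-8.30)^i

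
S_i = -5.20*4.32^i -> [-5.2, -22.46, -97.04, -419.23, -1811.08]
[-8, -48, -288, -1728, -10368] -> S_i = -8*6^i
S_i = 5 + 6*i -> [5, 11, 17, 23, 29]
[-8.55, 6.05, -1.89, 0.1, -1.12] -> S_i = Random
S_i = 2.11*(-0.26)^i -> [2.11, -0.55, 0.14, -0.04, 0.01]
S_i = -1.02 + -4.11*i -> [-1.02, -5.13, -9.24, -13.35, -17.46]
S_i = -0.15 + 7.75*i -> [-0.15, 7.6, 15.35, 23.1, 30.85]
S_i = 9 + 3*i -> [9, 12, 15, 18, 21]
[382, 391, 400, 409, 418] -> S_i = 382 + 9*i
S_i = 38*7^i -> [38, 266, 1862, 13034, 91238]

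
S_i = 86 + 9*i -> [86, 95, 104, 113, 122]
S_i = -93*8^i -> [-93, -744, -5952, -47616, -380928]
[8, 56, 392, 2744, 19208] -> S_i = 8*7^i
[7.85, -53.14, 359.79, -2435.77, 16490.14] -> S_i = 7.85*(-6.77)^i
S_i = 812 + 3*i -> [812, 815, 818, 821, 824]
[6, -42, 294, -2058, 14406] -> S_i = 6*-7^i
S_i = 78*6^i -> [78, 468, 2808, 16848, 101088]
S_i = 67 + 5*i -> [67, 72, 77, 82, 87]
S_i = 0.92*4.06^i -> [0.92, 3.74, 15.16, 61.57, 249.97]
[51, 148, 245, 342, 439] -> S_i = 51 + 97*i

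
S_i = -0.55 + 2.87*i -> [-0.55, 2.32, 5.19, 8.06, 10.93]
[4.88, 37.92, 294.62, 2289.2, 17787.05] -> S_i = 4.88*7.77^i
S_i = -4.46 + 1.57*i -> [-4.46, -2.89, -1.32, 0.25, 1.82]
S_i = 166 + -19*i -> [166, 147, 128, 109, 90]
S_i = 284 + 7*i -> [284, 291, 298, 305, 312]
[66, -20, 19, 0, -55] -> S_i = Random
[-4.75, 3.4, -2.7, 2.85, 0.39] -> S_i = Random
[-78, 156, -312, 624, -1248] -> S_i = -78*-2^i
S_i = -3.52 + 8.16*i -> [-3.52, 4.64, 12.8, 20.96, 29.12]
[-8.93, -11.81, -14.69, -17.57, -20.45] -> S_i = -8.93 + -2.88*i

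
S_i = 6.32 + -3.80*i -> [6.32, 2.52, -1.28, -5.08, -8.88]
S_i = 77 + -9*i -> [77, 68, 59, 50, 41]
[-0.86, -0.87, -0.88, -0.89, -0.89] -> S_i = -0.86*1.01^i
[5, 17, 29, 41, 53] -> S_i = 5 + 12*i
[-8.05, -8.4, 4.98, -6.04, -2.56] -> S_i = Random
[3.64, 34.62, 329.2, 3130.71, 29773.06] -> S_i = 3.64*9.51^i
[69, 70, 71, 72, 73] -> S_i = 69 + 1*i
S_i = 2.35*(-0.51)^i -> [2.35, -1.2, 0.61, -0.31, 0.16]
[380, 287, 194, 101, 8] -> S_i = 380 + -93*i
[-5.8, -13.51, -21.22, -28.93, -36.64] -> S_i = -5.80 + -7.71*i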